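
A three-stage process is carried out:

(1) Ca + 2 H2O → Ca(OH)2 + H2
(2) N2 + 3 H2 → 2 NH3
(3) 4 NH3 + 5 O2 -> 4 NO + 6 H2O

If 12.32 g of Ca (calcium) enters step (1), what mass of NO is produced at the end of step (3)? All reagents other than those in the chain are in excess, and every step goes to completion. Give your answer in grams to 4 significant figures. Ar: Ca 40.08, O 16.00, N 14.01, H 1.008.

6.150 g

M(Ca) = 40.08 g/mol.
M(NO) = 14.01 + 16.00 = 30.01 g/mol.
n(Ca) = 12.32 / 40.08 = 0.30739 mol.
Reaction (1): Ca→H2 ratio 1:1 ⇒ n(H2) = 0.30739 mol.
Reaction (2): H2→NH3 ratio 3:2 ⇒ n(NH3) = 0.20492 mol.
Reaction (3): NH3→NO ratio 4:4 ⇒ n(NO) = 0.20492 mol.
Mass of NO = 0.20492 × 30.01 = 6.1498 g.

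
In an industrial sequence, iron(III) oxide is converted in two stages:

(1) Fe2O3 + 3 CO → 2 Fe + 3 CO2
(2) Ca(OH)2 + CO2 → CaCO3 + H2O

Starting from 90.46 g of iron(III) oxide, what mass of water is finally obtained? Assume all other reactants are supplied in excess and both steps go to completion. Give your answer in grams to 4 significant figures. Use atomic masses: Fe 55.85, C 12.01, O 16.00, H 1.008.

M(Fe2O3) = 2(55.85) + 3(16.00) = 159.70 g/mol.
M(H2O) = 2(1.008) + 16.00 = 18.016 g/mol.
n(Fe2O3) = 90.460 / 159.70 = 0.56644 mol.
Step 1 gives a 1:3 ratio of Fe2O3 to CO2, so n(CO2) = 1.6993 mol.
In step 2 the CO2:H2O ratio is 1:1, so n(H2O) = 1.6993 mol.
Mass of H2O = 1.6993 × 18.016 = 30.615 g.

30.61 g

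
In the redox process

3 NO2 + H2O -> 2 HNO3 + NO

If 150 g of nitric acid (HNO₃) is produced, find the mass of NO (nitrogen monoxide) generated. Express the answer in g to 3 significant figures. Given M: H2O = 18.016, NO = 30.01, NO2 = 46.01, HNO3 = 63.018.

n(HNO3) = 150.0 g / 63.018 g/mol = 2.380 mol.
From the equation the HNO3:NO mole ratio is 2:1, so n(NO) = 2.380 × 1/2 = 1.190 mol.
Mass of NO = 1.190 mol × 30.01 g/mol = 35.72 g.

35.7 g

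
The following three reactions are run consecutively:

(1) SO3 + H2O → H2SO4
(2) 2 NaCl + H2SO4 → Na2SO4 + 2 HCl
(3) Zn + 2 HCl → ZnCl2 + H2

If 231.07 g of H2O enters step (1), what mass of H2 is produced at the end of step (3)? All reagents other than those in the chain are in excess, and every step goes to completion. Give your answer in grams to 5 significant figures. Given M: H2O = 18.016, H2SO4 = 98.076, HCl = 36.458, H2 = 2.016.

25.857 g

n(H2O) = 231.07 / 18.016 = 12.8258 mol.
Reaction (1): H2O→H2SO4 ratio 1:1 ⇒ n(H2SO4) = 12.8258 mol.
Reaction (2): H2SO4→HCl ratio 1:2 ⇒ n(HCl) = 25.6516 mol.
Reaction (3): HCl→H2 ratio 2:1 ⇒ n(H2) = 12.8258 mol.
Mass of H2 = 12.8258 × 2.016 = 25.8569 g.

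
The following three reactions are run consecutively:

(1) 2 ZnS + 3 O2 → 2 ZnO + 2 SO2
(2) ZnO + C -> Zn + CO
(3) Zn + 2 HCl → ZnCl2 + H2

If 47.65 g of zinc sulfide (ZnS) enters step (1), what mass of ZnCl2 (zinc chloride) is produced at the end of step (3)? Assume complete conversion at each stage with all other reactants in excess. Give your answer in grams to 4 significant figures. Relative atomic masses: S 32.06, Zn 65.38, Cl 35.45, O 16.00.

66.64 g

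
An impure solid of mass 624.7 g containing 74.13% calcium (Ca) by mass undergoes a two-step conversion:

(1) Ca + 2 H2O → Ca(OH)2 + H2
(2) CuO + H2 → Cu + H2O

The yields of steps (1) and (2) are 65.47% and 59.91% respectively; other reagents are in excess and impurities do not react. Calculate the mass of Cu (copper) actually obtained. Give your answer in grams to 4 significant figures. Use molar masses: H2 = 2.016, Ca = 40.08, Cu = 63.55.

Pure Ca = 624.7 × 0.7413 = 463.09 g.
n(Ca) = 463.09 / 40.08 = 11.554 mol.
Step 1 (Ca:H2 = 1:1): theoretical n(H2) = 11.554 mol; at 65.47% yield, n(H2) = 7.5645 mol.
Step 2 (H2:Cu = 1:1): theoretical n(Cu) = 7.5645 mol, so theoretical mass = 7.5645 × 63.55 = 480.72 g.
At 59.91% yield, actual mass of Cu = 480.72 × 0.5991 = 288.00 g.

288.0 g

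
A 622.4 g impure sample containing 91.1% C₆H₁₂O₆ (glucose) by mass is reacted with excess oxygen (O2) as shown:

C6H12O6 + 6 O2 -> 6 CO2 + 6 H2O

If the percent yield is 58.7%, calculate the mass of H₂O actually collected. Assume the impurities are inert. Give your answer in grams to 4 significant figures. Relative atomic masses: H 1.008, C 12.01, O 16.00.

Pure C6H12O6 available = 622.4 g × 0.911 = 567.01 g.
M(C6H12O6) = 6(12.01) + 12(1.008) + 6(16.00) = 180.156 g/mol.
M(H2O) = 2(1.008) + 16.00 = 18.016 g/mol.
n(C6H12O6) = 567.01 g / 180.156 g/mol = 3.1473 mol.
From the equation the C6H12O6:H2O mole ratio is 1:6, so n(H2O) = 3.1473 × 6/1 = 18.884 mol.
Mass of H2O = 18.884 mol × 18.016 g/mol = 340.21 g.
Actual mass collected = 340.21 g × 0.587 = 199.70 g.

199.7 g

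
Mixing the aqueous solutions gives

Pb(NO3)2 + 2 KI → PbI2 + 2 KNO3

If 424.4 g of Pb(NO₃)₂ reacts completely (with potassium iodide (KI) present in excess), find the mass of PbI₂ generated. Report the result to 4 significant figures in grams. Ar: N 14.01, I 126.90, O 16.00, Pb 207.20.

M(Pb(NO3)2) = 207.20 + 2(14.01) + 6(16.00) = 331.22 g/mol.
M(PbI2) = 207.20 + 2(126.90) = 461.00 g/mol.
n(Pb(NO3)2) = 424.40 g / 331.22 g/mol = 1.2813 mol.
From the equation the Pb(NO3)2:PbI2 mole ratio is 1:1, so n(PbI2) = 1.2813 × 1/1 = 1.2813 mol.
Mass of PbI2 = 1.2813 mol × 461.00 g/mol = 590.69 g.

590.7 g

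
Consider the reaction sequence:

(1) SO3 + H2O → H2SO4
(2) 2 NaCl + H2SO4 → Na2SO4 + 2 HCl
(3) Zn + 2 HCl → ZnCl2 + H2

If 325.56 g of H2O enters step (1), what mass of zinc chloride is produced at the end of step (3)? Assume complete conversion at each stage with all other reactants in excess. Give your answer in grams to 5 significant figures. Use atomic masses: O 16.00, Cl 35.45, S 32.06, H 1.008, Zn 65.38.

2462.7 g

M(H2O) = 2(1.008) + 16.00 = 18.016 g/mol.
M(ZnCl2) = 65.38 + 2(35.45) = 136.28 g/mol.
n(H2O) = 325.56 / 18.016 = 18.0706 mol.
Reaction (1): H2O→H2SO4 ratio 1:1 ⇒ n(H2SO4) = 18.0706 mol.
Reaction (2): H2SO4→HCl ratio 1:2 ⇒ n(HCl) = 36.1412 mol.
Reaction (3): HCl→ZnCl2 ratio 2:1 ⇒ n(ZnCl2) = 18.0706 mol.
Mass of ZnCl2 = 18.0706 × 136.28 = 2462.66 g.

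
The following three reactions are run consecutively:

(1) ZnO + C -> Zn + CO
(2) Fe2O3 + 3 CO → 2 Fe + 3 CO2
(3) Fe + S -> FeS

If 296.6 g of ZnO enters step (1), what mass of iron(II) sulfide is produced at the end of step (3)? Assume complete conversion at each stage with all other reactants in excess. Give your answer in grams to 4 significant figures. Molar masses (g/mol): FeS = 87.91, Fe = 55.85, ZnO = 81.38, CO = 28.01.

213.6 g

n(ZnO) = 296.6 / 81.38 = 3.6446 mol.
Reaction (1): ZnO→CO ratio 1:1 ⇒ n(CO) = 3.6446 mol.
Reaction (2): CO→Fe ratio 3:2 ⇒ n(Fe) = 2.4298 mol.
Reaction (3): Fe→FeS ratio 1:1 ⇒ n(FeS) = 2.4298 mol.
Mass of FeS = 2.4298 × 87.91 = 213.60 g.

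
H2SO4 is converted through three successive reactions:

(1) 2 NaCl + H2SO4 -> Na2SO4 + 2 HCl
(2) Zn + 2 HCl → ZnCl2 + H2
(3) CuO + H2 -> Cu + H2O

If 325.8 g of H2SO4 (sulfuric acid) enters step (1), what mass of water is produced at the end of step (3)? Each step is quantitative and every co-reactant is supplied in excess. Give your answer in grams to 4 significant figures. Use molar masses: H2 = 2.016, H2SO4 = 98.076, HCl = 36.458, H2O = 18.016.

n(H2SO4) = 325.8 / 98.076 = 3.3219 mol.
Reaction (1): H2SO4→HCl ratio 1:2 ⇒ n(HCl) = 6.6438 mol.
Reaction (2): HCl→H2 ratio 2:1 ⇒ n(H2) = 3.3219 mol.
Reaction (3): H2→H2O ratio 1:1 ⇒ n(H2O) = 3.3219 mol.
Mass of H2O = 3.3219 × 18.016 = 59.848 g.

59.85 g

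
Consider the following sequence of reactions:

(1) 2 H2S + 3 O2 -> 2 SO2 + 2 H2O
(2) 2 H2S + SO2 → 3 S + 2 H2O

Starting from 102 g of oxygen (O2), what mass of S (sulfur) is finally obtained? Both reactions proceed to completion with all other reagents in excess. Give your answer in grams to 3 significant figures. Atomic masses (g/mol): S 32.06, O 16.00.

204 g

M(O2) = 2(16.00) = 32.00 g/mol.
M(S) = 32.06 g/mol.
n(O2) = 102.0 / 32.00 = 3.188 mol.
Step 1 gives a 3:2 ratio of O2 to SO2, so n(SO2) = 2.125 mol.
In step 2 the SO2:S ratio is 1:3, so n(S) = 6.375 mol.
Mass of S = 6.375 × 32.06 = 204.4 g.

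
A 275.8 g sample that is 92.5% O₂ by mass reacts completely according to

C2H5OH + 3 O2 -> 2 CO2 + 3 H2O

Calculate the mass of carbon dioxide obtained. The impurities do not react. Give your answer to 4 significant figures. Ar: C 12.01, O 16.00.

233.9 g

Mass of pure O2 = 275.8 g × 0.925 = 255.12 g.
M(O2) = 2(16.00) = 32.00 g/mol.
M(CO2) = 12.01 + 2(16.00) = 44.01 g/mol.
n(O2) = 255.12 g / 32.00 g/mol = 7.9723 mol.
From the equation the O2:CO2 mole ratio is 3:2, so n(CO2) = 7.9723 × 2/3 = 5.3149 mol.
Mass of CO2 = 5.3149 mol × 44.01 g/mol = 233.91 g.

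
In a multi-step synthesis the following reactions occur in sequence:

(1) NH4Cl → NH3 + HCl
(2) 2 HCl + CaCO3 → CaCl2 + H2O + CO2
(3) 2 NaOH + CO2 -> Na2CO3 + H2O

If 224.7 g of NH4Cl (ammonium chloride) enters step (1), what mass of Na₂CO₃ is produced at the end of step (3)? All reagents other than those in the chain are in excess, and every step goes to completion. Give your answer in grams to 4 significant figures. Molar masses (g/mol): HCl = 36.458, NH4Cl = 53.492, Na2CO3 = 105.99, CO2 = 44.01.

222.6 g

n(NH4Cl) = 224.7 / 53.492 = 4.2006 mol.
Reaction (1): NH4Cl→HCl ratio 1:1 ⇒ n(HCl) = 4.2006 mol.
Reaction (2): HCl→CO2 ratio 2:1 ⇒ n(CO2) = 2.1003 mol.
Reaction (3): CO2→Na2CO3 ratio 1:1 ⇒ n(Na2CO3) = 2.1003 mol.
Mass of Na2CO3 = 2.1003 × 105.99 = 222.61 g.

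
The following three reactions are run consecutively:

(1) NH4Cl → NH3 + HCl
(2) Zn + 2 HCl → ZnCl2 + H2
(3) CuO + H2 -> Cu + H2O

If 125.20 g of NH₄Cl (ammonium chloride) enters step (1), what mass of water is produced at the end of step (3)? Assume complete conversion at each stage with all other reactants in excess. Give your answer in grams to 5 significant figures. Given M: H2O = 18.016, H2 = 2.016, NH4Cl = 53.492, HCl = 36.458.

n(NH4Cl) = 125.20 / 53.492 = 2.34054 mol.
Reaction (1): NH4Cl→HCl ratio 1:1 ⇒ n(HCl) = 2.34054 mol.
Reaction (2): HCl→H2 ratio 2:1 ⇒ n(H2) = 1.17027 mol.
Reaction (3): H2→H2O ratio 1:1 ⇒ n(H2O) = 1.17027 mol.
Mass of H2O = 1.17027 × 18.016 = 21.0836 g.

21.084 g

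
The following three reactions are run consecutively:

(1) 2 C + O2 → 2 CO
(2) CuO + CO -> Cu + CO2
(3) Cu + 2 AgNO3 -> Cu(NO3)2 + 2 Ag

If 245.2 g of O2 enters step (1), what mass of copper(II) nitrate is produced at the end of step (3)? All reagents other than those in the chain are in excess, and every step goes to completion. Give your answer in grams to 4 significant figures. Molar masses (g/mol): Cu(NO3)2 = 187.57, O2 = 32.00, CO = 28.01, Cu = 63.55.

2875 g

n(O2) = 245.2 / 32.00 = 7.6625 mol.
Reaction (1): O2→CO ratio 1:2 ⇒ n(CO) = 15.325 mol.
Reaction (2): CO→Cu ratio 1:1 ⇒ n(Cu) = 15.325 mol.
Reaction (3): Cu→Cu(NO3)2 ratio 1:1 ⇒ n(Cu(NO3)2) = 15.325 mol.
Mass of Cu(NO3)2 = 15.325 × 187.57 = 2874.5 g.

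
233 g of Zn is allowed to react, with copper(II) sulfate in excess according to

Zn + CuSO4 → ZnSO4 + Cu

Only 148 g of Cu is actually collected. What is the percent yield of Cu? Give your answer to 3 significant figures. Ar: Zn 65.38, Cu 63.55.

M(Zn) = 65.38 g/mol.
M(Cu) = 63.55 g/mol.
n(Zn) = 233.0 g / 65.38 g/mol = 3.564 mol.
From the equation the Zn:Cu mole ratio is 1:1, so n(Cu) = 3.564 × 1/1 = 3.564 mol.
Mass of Cu = 3.564 mol × 63.55 g/mol = 226.5 g.
This is the theoretical yield. Percent yield = 148 g / 226.5 g × 100% = 65.35%.

65.3 %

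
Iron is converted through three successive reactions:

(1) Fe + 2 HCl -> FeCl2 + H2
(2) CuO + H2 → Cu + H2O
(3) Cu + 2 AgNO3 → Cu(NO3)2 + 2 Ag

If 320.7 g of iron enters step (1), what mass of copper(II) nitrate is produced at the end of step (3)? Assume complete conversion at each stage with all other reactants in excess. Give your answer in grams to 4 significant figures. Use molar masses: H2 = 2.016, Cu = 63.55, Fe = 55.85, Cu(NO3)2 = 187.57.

n(Fe) = 320.7 / 55.85 = 5.7422 mol.
Reaction (1): Fe→H2 ratio 1:1 ⇒ n(H2) = 5.7422 mol.
Reaction (2): H2→Cu ratio 1:1 ⇒ n(Cu) = 5.7422 mol.
Reaction (3): Cu→Cu(NO3)2 ratio 1:1 ⇒ n(Cu(NO3)2) = 5.7422 mol.
Mass of Cu(NO3)2 = 5.7422 × 187.57 = 1077.1 g.

1077 g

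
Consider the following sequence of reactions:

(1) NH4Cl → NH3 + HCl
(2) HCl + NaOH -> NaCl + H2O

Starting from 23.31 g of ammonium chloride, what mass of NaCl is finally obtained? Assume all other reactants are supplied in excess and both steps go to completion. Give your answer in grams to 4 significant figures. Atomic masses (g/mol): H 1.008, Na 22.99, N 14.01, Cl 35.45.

25.47 g

M(NH4Cl) = 14.01 + 4(1.008) + 35.45 = 53.492 g/mol.
M(NaCl) = 22.99 + 35.45 = 58.44 g/mol.
n(NH4Cl) = 23.310 / 53.492 = 0.43577 mol.
Step 1 gives a 1:1 ratio of NH4Cl to HCl, so n(HCl) = 0.43577 mol.
In step 2 the HCl:NaCl ratio is 1:1, so n(NaCl) = 0.43577 mol.
Mass of NaCl = 0.43577 × 58.44 = 25.466 g.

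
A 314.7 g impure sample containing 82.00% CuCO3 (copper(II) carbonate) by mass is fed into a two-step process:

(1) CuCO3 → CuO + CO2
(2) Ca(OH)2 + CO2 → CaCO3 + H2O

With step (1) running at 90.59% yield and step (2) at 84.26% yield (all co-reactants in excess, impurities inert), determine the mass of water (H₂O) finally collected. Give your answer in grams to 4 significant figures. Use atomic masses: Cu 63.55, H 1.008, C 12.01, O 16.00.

28.72 g

Pure CuCO3 = 314.7 × 0.8200 = 258.05 g.
M(CuCO3) = 63.55 + 12.01 + 3(16.00) = 123.56 g/mol.
M(H2O) = 2(1.008) + 16.00 = 18.016 g/mol.
n(CuCO3) = 258.05 / 123.56 = 2.0885 mol.
Step 1 (CuCO3:CO2 = 1:1): theoretical n(CO2) = 2.0885 mol; at 90.59% yield, n(CO2) = 1.8920 mol.
Step 2 (CO2:H2O = 1:1): theoretical n(H2O) = 1.8920 mol, so theoretical mass = 1.8920 × 18.016 = 34.086 g.
At 84.26% yield, actual mass of H2O = 34.086 × 0.8426 = 28.721 g.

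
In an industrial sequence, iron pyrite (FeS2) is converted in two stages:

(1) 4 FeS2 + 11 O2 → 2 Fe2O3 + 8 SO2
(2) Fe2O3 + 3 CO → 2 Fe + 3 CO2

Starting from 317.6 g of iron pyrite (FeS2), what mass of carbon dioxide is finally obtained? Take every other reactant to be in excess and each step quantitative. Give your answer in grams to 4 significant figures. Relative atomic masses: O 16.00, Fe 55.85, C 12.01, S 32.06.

174.8 g

M(FeS2) = 55.85 + 2(32.06) = 119.97 g/mol.
M(CO2) = 12.01 + 2(16.00) = 44.01 g/mol.
n(FeS2) = 317.60 / 119.97 = 2.6473 mol.
Step 1 gives a 4:2 ratio of FeS2 to Fe2O3, so n(Fe2O3) = 1.3237 mol.
In step 2 the Fe2O3:CO2 ratio is 1:3, so n(CO2) = 3.9710 mol.
Mass of CO2 = 3.9710 × 44.01 = 174.76 g.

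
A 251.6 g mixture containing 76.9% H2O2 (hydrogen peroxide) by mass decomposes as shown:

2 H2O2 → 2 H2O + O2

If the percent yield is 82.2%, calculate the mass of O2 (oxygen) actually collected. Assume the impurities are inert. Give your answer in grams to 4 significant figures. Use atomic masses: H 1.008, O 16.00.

Pure H2O2 available = 251.6 g × 0.769 = 193.48 g.
M(H2O2) = 2(1.008) + 2(16.00) = 34.016 g/mol.
M(O2) = 2(16.00) = 32.00 g/mol.
n(H2O2) = 193.48 g / 34.016 g/mol = 5.6879 mol.
From the equation the H2O2:O2 mole ratio is 2:1, so n(O2) = 5.6879 × 1/2 = 2.8440 mol.
Mass of O2 = 2.8440 mol × 32.00 g/mol = 91.007 g.
Actual mass collected = 91.007 g × 0.822 = 74.808 g.

74.81 g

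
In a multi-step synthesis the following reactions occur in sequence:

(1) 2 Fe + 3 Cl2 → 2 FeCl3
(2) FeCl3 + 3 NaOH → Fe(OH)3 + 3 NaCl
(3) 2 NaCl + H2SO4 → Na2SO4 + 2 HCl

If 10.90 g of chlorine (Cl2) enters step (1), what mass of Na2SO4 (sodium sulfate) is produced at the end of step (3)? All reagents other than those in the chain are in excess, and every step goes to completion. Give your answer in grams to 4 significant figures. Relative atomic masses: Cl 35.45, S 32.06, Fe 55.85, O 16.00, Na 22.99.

M(Cl2) = 2(35.45) = 70.90 g/mol.
M(Na2SO4) = 2(22.99) + 32.06 + 4(16.00) = 142.04 g/mol.
n(Cl2) = 10.90 / 70.90 = 0.15374 mol.
Reaction (1): Cl2→FeCl3 ratio 3:2 ⇒ n(FeCl3) = 0.10249 mol.
Reaction (2): FeCl3→NaCl ratio 1:3 ⇒ n(NaCl) = 0.30748 mol.
Reaction (3): NaCl→Na2SO4 ratio 2:1 ⇒ n(Na2SO4) = 0.15374 mol.
Mass of Na2SO4 = 0.15374 × 142.04 = 21.837 g.

21.84 g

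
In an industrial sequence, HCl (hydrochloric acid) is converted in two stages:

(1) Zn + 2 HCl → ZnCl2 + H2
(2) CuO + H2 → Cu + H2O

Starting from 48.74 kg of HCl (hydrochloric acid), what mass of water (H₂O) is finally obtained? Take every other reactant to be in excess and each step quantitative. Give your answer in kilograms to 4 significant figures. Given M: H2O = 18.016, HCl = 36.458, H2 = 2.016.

48.74 kg = 48740 g.
n(HCl) = 48740 / 36.458 = 1336.9 mol.
Step 1 gives a 2:1 ratio of HCl to H2, so n(H2) = 668.44 mol.
In step 2 the H2:H2O ratio is 1:1, so n(H2O) = 668.44 mol.
Mass of H2O = 668.44 × 18.016 = 12043 g = 12.04 kg.

12.04 kg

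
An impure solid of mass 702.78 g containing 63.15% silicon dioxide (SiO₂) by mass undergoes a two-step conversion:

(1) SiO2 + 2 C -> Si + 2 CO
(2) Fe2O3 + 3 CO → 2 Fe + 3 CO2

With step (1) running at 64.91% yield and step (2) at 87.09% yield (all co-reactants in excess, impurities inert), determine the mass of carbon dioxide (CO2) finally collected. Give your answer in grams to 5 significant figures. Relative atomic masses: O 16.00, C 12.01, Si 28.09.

Pure SiO2 = 702.78 × 0.6315 = 443.806 g.
M(SiO2) = 28.09 + 2(16.00) = 60.09 g/mol.
M(CO2) = 12.01 + 2(16.00) = 44.01 g/mol.
n(SiO2) = 443.806 / 60.09 = 7.38568 mol.
Step 1 (SiO2:CO = 1:2): theoretical n(CO) = 14.7714 mol; at 64.91% yield, n(CO) = 9.58809 mol.
Step 2 (CO:CO2 = 3:3): theoretical n(CO2) = 9.58809 mol, so theoretical mass = 9.58809 × 44.01 = 421.972 g.
At 87.09% yield, actual mass of CO2 = 421.972 × 0.8709 = 367.495 g.

367.50 g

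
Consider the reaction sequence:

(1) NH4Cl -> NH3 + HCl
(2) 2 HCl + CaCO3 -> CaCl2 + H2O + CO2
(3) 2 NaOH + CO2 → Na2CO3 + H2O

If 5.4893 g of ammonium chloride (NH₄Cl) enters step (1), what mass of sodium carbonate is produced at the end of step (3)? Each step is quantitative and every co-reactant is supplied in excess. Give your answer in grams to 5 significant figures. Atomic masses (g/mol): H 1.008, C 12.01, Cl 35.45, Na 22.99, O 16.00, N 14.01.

M(NH4Cl) = 14.01 + 4(1.008) + 35.45 = 53.492 g/mol.
M(Na2CO3) = 2(22.99) + 12.01 + 3(16.00) = 105.99 g/mol.
n(NH4Cl) = 5.4893 / 53.492 = 0.102619 mol.
Reaction (1): NH4Cl→HCl ratio 1:1 ⇒ n(HCl) = 0.102619 mol.
Reaction (2): HCl→CO2 ratio 2:1 ⇒ n(CO2) = 0.0513095 mol.
Reaction (3): CO2→Na2CO3 ratio 1:1 ⇒ n(Na2CO3) = 0.0513095 mol.
Mass of Na2CO3 = 0.0513095 × 105.99 = 5.43830 g.

5.4383 g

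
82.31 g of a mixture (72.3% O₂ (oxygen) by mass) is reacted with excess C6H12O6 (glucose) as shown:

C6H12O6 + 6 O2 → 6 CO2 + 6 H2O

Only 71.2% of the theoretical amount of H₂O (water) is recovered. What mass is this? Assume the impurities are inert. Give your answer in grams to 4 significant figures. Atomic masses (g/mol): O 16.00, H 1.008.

23.85 g

Pure O2 available = 82.31 g × 0.723 = 59.510 g.
M(O2) = 2(16.00) = 32.00 g/mol.
M(H2O) = 2(1.008) + 16.00 = 18.016 g/mol.
n(O2) = 59.510 g / 32.00 g/mol = 1.8597 mol.
From the equation the O2:H2O mole ratio is 6:6, so n(H2O) = 1.8597 × 6/6 = 1.8597 mol.
Mass of H2O = 1.8597 mol × 18.016 g/mol = 33.504 g.
Actual mass collected = 33.504 g × 0.712 = 23.855 g.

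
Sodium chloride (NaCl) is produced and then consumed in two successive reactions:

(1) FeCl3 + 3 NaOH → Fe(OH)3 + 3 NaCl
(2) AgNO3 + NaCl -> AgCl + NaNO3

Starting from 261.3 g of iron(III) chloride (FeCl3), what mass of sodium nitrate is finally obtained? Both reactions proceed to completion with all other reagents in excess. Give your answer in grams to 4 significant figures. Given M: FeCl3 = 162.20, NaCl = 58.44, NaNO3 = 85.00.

n(FeCl3) = 261.30 / 162.20 = 1.6110 mol.
Step 1 gives a 1:3 ratio of FeCl3 to NaCl, so n(NaCl) = 4.8329 mol.
In step 2 the NaCl:NaNO3 ratio is 1:1, so n(NaNO3) = 4.8329 mol.
Mass of NaNO3 = 4.8329 × 85.00 = 410.80 g.

410.8 g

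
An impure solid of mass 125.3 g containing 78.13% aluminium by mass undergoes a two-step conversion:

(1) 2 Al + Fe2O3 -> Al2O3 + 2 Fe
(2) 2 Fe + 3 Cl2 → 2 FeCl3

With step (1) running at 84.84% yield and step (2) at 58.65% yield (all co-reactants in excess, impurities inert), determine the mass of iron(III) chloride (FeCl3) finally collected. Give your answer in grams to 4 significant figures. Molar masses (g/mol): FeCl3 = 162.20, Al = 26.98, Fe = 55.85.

Pure Al = 125.3 × 0.7813 = 97.897 g.
n(Al) = 97.897 / 26.98 = 3.6285 mol.
Step 1 (Al:Fe = 2:2): theoretical n(Fe) = 3.6285 mol; at 84.84% yield, n(Fe) = 3.0784 mol.
Step 2 (Fe:FeCl3 = 2:2): theoretical n(FeCl3) = 3.0784 mol, so theoretical mass = 3.0784 × 162.20 = 499.32 g.
At 58.65% yield, actual mass of FeCl3 = 499.32 × 0.5865 = 292.85 g.

292.9 g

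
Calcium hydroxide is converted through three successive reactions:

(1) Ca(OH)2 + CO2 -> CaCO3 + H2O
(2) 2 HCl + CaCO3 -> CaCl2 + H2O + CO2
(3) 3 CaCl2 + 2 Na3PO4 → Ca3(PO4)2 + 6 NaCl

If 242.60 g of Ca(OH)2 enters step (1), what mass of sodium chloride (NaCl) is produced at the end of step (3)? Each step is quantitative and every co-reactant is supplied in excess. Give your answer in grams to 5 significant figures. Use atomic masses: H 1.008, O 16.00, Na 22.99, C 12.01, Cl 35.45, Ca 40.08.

M(Ca(OH)2) = 40.08 + 2(16.00) + 2(1.008) = 74.096 g/mol.
M(NaCl) = 22.99 + 35.45 = 58.44 g/mol.
n(Ca(OH)2) = 242.60 / 74.096 = 3.27413 mol.
Reaction (1): Ca(OH)2→CaCO3 ratio 1:1 ⇒ n(CaCO3) = 3.27413 mol.
Reaction (2): CaCO3→CaCl2 ratio 1:1 ⇒ n(CaCl2) = 3.27413 mol.
Reaction (3): CaCl2→NaCl ratio 3:6 ⇒ n(NaCl) = 6.54826 mol.
Mass of NaCl = 6.54826 × 58.44 = 382.680 g.

382.68 g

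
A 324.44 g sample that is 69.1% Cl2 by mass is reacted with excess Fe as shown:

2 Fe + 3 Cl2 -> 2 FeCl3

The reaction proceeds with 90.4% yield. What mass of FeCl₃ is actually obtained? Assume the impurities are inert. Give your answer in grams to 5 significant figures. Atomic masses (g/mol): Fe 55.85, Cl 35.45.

309.10 g

Pure Cl2 available = 324.44 g × 0.691 = 224.188 g.
M(Cl2) = 2(35.45) = 70.90 g/mol.
M(FeCl3) = 55.85 + 3(35.45) = 162.20 g/mol.
n(Cl2) = 224.188 g / 70.90 g/mol = 3.16203 mol.
From the equation the Cl2:FeCl3 mole ratio is 3:2, so n(FeCl3) = 3.16203 × 2/3 = 2.10802 mol.
Mass of FeCl3 = 2.10802 mol × 162.20 g/mol = 341.921 g.
Actual mass collected = 341.921 g × 0.904 = 309.097 g.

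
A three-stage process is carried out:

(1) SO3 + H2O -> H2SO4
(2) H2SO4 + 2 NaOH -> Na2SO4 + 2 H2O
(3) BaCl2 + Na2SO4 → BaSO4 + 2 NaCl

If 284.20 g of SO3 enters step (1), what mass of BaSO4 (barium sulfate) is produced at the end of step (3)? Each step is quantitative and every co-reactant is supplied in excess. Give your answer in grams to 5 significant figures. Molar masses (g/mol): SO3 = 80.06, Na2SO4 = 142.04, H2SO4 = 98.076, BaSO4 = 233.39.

n(SO3) = 284.20 / 80.06 = 3.54984 mol.
Reaction (1): SO3→H2SO4 ratio 1:1 ⇒ n(H2SO4) = 3.54984 mol.
Reaction (2): H2SO4→Na2SO4 ratio 1:1 ⇒ n(Na2SO4) = 3.54984 mol.
Reaction (3): Na2SO4→BaSO4 ratio 1:1 ⇒ n(BaSO4) = 3.54984 mol.
Mass of BaSO4 = 3.54984 × 233.39 = 828.497 g.

828.50 g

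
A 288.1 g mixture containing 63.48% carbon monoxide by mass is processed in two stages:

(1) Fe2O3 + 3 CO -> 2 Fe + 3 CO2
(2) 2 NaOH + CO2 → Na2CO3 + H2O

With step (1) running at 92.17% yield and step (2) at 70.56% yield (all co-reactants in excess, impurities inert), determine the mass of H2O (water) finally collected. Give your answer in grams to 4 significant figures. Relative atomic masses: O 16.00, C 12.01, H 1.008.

76.50 g

Pure CO = 288.1 × 0.6348 = 182.89 g.
M(CO) = 12.01 + 16.00 = 28.01 g/mol.
M(H2O) = 2(1.008) + 16.00 = 18.016 g/mol.
n(CO) = 182.89 / 28.01 = 6.5293 mol.
Step 1 (CO:CO2 = 3:3): theoretical n(CO2) = 6.5293 mol; at 92.17% yield, n(CO2) = 6.0181 mol.
Step 2 (CO2:H2O = 1:1): theoretical n(H2O) = 6.0181 mol, so theoretical mass = 6.0181 × 18.016 = 108.42 g.
At 70.56% yield, actual mass of H2O = 108.42 × 0.7056 = 76.502 g.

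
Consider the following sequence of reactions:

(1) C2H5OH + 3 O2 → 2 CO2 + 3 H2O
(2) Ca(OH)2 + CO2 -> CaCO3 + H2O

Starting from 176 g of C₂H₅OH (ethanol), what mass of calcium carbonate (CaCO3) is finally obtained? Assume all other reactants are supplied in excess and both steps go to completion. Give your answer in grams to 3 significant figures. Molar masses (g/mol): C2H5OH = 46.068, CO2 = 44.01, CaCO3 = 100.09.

765 g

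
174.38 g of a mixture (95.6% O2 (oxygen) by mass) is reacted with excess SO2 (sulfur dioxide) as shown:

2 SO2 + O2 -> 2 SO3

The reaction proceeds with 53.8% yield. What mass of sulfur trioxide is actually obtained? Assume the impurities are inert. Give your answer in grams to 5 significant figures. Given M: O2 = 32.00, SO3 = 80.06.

448.78 g

Pure O2 available = 174.38 g × 0.956 = 166.707 g.
n(O2) = 166.707 g / 32.00 g/mol = 5.20960 mol.
From the equation the O2:SO3 mole ratio is 1:2, so n(SO3) = 5.20960 × 2/1 = 10.4192 mol.
Mass of SO3 = 10.4192 mol × 80.06 g/mol = 834.162 g.
Actual mass collected = 834.162 g × 0.538 = 448.779 g.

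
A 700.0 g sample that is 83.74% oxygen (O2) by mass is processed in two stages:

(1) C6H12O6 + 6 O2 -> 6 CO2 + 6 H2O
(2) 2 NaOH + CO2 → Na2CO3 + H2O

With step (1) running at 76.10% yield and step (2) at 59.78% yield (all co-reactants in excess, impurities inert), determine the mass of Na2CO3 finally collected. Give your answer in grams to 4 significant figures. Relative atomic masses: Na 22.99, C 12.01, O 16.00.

Pure O2 = 700.0 × 0.8374 = 586.18 g.
M(O2) = 2(16.00) = 32.00 g/mol.
M(Na2CO3) = 2(22.99) + 12.01 + 3(16.00) = 105.99 g/mol.
n(O2) = 586.18 / 32.00 = 18.318 mol.
Step 1 (O2:CO2 = 6:6): theoretical n(CO2) = 18.318 mol; at 76.10% yield, n(CO2) = 13.940 mol.
Step 2 (CO2:Na2CO3 = 1:1): theoretical n(Na2CO3) = 13.940 mol, so theoretical mass = 13.940 × 105.99 = 1477.5 g.
At 59.78% yield, actual mass of Na2CO3 = 1477.5 × 0.5978 = 883.26 g.

883.3 g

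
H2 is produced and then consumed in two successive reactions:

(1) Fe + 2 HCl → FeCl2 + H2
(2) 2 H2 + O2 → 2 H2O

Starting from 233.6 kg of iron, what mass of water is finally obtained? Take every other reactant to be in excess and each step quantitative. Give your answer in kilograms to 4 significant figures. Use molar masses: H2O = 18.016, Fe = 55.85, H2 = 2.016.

75.35 kg

233.6 kg = 233600 g.
n(Fe) = 233600 / 55.85 = 4182.6 mol.
Step 1 gives a 1:1 ratio of Fe to H2, so n(H2) = 4182.6 mol.
In step 2 the H2:H2O ratio is 2:2, so n(H2O) = 4182.6 mol.
Mass of H2O = 4182.6 × 18.016 = 75354 g = 75.35 kg.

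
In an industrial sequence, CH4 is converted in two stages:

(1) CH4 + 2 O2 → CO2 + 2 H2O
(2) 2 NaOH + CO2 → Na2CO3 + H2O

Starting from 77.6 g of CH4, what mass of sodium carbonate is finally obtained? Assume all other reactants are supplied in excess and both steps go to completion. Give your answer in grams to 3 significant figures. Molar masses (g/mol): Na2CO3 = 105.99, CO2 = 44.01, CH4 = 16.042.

n(CH4) = 77.60 / 16.042 = 4.837 mol.
Step 1 gives a 1:1 ratio of CH4 to CO2, so n(CO2) = 4.837 mol.
In step 2 the CO2:Na2CO3 ratio is 1:1, so n(Na2CO3) = 4.837 mol.
Mass of Na2CO3 = 4.837 × 105.99 = 512.7 g.

513 g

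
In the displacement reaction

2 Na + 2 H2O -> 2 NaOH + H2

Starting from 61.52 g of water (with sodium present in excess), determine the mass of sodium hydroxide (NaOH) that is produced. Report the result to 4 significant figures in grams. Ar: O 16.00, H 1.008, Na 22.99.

136.6 g

M(H2O) = 2(1.008) + 16.00 = 18.016 g/mol.
M(NaOH) = 22.99 + 16.00 + 1.008 = 39.998 g/mol.
n(H2O) = 61.520 g / 18.016 g/mol = 3.4147 mol.
From the equation the H2O:NaOH mole ratio is 2:2, so n(NaOH) = 3.4147 × 2/2 = 3.4147 mol.
Mass of NaOH = 3.4147 mol × 39.998 g/mol = 136.58 g.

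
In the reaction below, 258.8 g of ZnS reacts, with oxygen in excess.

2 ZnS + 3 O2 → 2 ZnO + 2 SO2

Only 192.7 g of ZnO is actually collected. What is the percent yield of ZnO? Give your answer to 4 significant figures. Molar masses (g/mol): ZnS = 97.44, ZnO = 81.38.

89.15 %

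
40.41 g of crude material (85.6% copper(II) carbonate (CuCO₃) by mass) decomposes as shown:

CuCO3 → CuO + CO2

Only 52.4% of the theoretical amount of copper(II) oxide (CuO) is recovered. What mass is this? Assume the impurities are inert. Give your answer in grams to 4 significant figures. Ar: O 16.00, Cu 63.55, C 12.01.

Pure CuCO3 available = 40.41 g × 0.856 = 34.591 g.
M(CuCO3) = 63.55 + 12.01 + 3(16.00) = 123.56 g/mol.
M(CuO) = 63.55 + 16.00 = 79.55 g/mol.
n(CuCO3) = 34.591 g / 123.56 g/mol = 0.27995 mol.
From the equation the CuCO3:CuO mole ratio is 1:1, so n(CuO) = 0.27995 × 1/1 = 0.27995 mol.
Mass of CuO = 0.27995 mol × 79.55 g/mol = 22.270 g.
Actual mass collected = 22.270 g × 0.524 = 11.670 g.

11.67 g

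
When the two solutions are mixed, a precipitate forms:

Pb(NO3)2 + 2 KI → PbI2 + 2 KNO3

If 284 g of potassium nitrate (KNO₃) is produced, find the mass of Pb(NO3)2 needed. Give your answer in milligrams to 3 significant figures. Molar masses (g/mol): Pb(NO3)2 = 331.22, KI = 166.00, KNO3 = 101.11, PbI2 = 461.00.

n(KNO3) = 284.0 g / 101.11 g/mol = 2.809 mol.
From the equation the KNO3:Pb(NO3)2 mole ratio is 2:1, so n(Pb(NO3)2) = 2.809 × 1/2 = 1.404 mol.
Mass of Pb(NO3)2 = 1.404 mol × 331.22 g/mol = 465.2 g.
Converting to mg: 465.2 g = 465000 mg.

465000 mg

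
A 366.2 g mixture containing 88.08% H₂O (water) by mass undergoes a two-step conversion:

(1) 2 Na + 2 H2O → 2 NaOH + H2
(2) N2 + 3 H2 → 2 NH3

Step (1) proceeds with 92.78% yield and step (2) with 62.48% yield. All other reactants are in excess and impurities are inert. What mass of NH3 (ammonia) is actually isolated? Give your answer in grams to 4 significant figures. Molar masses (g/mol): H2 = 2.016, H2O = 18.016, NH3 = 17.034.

58.93 g

Pure H2O = 366.2 × 0.8808 = 322.55 g.
n(H2O) = 322.55 / 18.016 = 17.903 mol.
Step 1 (H2O:H2 = 2:1): theoretical n(H2) = 8.9517 mol; at 92.78% yield, n(H2) = 8.3054 mol.
Step 2 (H2:NH3 = 3:2): theoretical n(NH3) = 5.5369 mol, so theoretical mass = 5.5369 × 17.034 = 94.316 g.
At 62.48% yield, actual mass of NH3 = 94.316 × 0.6248 = 58.929 g.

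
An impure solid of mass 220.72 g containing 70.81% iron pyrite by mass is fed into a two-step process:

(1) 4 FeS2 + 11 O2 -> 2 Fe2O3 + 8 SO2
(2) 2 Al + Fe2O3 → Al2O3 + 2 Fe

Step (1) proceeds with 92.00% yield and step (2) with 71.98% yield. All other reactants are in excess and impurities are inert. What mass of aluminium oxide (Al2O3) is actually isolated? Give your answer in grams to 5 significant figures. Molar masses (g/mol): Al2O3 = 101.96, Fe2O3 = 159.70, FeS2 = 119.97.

Pure FeS2 = 220.72 × 0.7081 = 156.292 g.
n(FeS2) = 156.292 / 119.97 = 1.30276 mol.
Step 1 (FeS2:Fe2O3 = 4:2): theoretical n(Fe2O3) = 0.651379 mol; at 92.00% yield, n(Fe2O3) = 0.599269 mol.
Step 2 (Fe2O3:Al2O3 = 1:1): theoretical n(Al2O3) = 0.599269 mol, so theoretical mass = 0.599269 × 101.96 = 61.1014 g.
At 71.98% yield, actual mass of Al2O3 = 61.1014 × 0.7198 = 43.9808 g.

43.981 g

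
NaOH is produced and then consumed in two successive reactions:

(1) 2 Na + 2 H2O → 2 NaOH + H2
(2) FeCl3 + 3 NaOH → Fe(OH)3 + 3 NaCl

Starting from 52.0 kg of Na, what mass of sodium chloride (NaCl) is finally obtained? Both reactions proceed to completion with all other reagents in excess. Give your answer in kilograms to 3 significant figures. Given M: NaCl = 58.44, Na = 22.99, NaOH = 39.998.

52.0 kg = 52000 g.
n(Na) = 52000 / 22.99 = 2262 mol.
Step 1 gives a 2:2 ratio of Na to NaOH, so n(NaOH) = 2262 mol.
In step 2 the NaOH:NaCl ratio is 3:3, so n(NaCl) = 2262 mol.
Mass of NaCl = 2262 × 58.44 = 132200 g = 132 kg.

132 kg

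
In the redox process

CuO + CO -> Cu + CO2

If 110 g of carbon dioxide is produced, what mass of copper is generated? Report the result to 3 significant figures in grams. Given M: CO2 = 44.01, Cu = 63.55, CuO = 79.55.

n(CO2) = 110.0 g / 44.01 g/mol = 2.499 mol.
From the equation the CO2:Cu mole ratio is 1:1, so n(Cu) = 2.499 × 1/1 = 2.499 mol.
Mass of Cu = 2.499 mol × 63.55 g/mol = 158.8 g.

159 g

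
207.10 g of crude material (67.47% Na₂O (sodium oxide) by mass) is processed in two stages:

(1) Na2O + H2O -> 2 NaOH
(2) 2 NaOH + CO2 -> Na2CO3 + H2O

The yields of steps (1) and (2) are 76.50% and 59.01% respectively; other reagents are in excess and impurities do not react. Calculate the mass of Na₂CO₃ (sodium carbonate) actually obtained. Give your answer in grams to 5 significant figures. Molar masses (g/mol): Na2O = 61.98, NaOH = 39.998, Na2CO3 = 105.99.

Pure Na2O = 207.10 × 0.6747 = 139.730 g.
n(Na2O) = 139.730 / 61.98 = 2.25444 mol.
Step 1 (Na2O:NaOH = 1:2): theoretical n(NaOH) = 4.50889 mol; at 76.50% yield, n(NaOH) = 3.44930 mol.
Step 2 (NaOH:Na2CO3 = 2:1): theoretical n(Na2CO3) = 1.72465 mol, so theoretical mass = 1.72465 × 105.99 = 182.796 g.
At 59.01% yield, actual mass of Na2CO3 = 182.796 × 0.5901 = 107.868 g.

107.87 g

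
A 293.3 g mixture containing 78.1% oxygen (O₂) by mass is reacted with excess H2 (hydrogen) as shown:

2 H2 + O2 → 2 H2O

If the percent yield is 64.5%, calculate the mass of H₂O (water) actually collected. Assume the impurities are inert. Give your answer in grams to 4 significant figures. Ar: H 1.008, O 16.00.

166.4 g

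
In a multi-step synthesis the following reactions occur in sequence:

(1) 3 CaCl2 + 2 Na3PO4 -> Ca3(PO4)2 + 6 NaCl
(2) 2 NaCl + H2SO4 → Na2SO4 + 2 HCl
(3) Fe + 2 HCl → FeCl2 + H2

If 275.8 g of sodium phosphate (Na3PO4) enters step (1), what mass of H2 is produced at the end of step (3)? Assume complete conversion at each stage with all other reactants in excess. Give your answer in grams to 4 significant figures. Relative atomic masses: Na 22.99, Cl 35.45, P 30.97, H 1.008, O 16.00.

M(Na3PO4) = 3(22.99) + 30.97 + 4(16.00) = 163.94 g/mol.
M(H2) = 2(1.008) = 2.016 g/mol.
n(Na3PO4) = 275.8 / 163.94 = 1.6823 mol.
Reaction (1): Na3PO4→NaCl ratio 2:6 ⇒ n(NaCl) = 5.0470 mol.
Reaction (2): NaCl→HCl ratio 2:2 ⇒ n(HCl) = 5.0470 mol.
Reaction (3): HCl→H2 ratio 2:1 ⇒ n(H2) = 2.5235 mol.
Mass of H2 = 2.5235 × 2.016 = 5.0873 g.

5.087 g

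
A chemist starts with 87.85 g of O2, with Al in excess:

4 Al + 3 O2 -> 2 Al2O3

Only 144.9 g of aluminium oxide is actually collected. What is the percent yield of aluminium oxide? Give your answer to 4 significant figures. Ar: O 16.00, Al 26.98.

M(O2) = 2(16.00) = 32.00 g/mol.
M(Al2O3) = 2(26.98) + 3(16.00) = 101.96 g/mol.
n(O2) = 87.850 g / 32.00 g/mol = 2.7453 mol.
From the equation the O2:Al2O3 mole ratio is 3:2, so n(Al2O3) = 2.7453 × 2/3 = 1.8302 mol.
Mass of Al2O3 = 1.8302 mol × 101.96 g/mol = 186.61 g.
This is the theoretical yield. Percent yield = 144.9 g / 186.61 g × 100% = 77.649%.

77.65 %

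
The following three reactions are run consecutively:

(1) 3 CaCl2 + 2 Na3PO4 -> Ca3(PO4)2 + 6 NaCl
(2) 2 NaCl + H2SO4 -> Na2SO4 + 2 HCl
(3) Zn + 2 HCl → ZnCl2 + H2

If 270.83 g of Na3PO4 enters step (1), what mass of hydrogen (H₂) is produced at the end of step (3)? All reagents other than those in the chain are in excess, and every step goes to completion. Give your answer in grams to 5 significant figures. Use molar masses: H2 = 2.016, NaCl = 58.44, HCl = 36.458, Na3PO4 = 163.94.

4.9957 g

n(Na3PO4) = 270.83 / 163.94 = 1.65201 mol.
Reaction (1): Na3PO4→NaCl ratio 2:6 ⇒ n(NaCl) = 4.95602 mol.
Reaction (2): NaCl→HCl ratio 2:2 ⇒ n(HCl) = 4.95602 mol.
Reaction (3): HCl→H2 ratio 2:1 ⇒ n(H2) = 2.47801 mol.
Mass of H2 = 2.47801 × 2.016 = 4.99567 g.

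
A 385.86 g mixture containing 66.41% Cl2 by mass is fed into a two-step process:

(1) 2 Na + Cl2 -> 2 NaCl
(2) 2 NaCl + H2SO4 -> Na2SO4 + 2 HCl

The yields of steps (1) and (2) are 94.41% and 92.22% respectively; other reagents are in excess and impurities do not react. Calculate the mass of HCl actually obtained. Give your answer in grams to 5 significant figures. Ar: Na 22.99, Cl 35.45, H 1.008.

229.45 g

Pure Cl2 = 385.86 × 0.6641 = 256.250 g.
M(Cl2) = 2(35.45) = 70.90 g/mol.
M(HCl) = 1.008 + 35.45 = 36.458 g/mol.
n(Cl2) = 256.250 / 70.90 = 3.61424 mol.
Step 1 (Cl2:NaCl = 1:2): theoretical n(NaCl) = 7.22848 mol; at 94.41% yield, n(NaCl) = 6.82441 mol.
Step 2 (NaCl:HCl = 2:2): theoretical n(HCl) = 6.82441 mol, so theoretical mass = 6.82441 × 36.458 = 248.804 g.
At 92.22% yield, actual mass of HCl = 248.804 × 0.9222 = 229.447 g.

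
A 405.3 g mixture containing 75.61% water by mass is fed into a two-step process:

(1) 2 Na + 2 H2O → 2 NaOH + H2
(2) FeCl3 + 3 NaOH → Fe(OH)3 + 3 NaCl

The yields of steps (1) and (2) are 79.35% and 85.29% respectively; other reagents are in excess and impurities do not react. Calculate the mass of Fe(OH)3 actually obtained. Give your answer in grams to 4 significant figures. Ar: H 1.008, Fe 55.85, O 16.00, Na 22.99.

Pure H2O = 405.3 × 0.7561 = 306.45 g.
M(H2O) = 2(1.008) + 16.00 = 18.016 g/mol.
M(Fe(OH)3) = 55.85 + 3(16.00) + 3(1.008) = 106.874 g/mol.
n(H2O) = 306.45 / 18.016 = 17.010 mol.
Step 1 (H2O:NaOH = 2:2): theoretical n(NaOH) = 17.010 mol; at 79.35% yield, n(NaOH) = 13.497 mol.
Step 2 (NaOH:Fe(OH)3 = 3:1): theoretical n(Fe(OH)3) = 4.4991 mol, so theoretical mass = 4.4991 × 106.874 = 480.83 g.
At 85.29% yield, actual mass of Fe(OH)3 = 480.83 × 0.8529 = 410.10 g.

410.1 g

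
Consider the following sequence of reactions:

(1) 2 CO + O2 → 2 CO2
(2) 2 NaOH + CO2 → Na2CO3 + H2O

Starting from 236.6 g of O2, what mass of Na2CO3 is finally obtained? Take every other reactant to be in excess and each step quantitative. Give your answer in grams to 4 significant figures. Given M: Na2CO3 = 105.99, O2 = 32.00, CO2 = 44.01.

1567 g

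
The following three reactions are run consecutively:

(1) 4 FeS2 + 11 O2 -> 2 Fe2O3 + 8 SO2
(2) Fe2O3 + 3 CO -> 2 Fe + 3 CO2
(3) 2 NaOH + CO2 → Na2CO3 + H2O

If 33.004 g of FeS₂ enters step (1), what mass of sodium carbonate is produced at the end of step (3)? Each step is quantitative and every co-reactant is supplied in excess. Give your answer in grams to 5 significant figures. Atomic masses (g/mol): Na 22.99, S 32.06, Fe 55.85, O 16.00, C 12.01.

M(FeS2) = 55.85 + 2(32.06) = 119.97 g/mol.
M(Na2CO3) = 2(22.99) + 12.01 + 3(16.00) = 105.99 g/mol.
n(FeS2) = 33.004 / 119.97 = 0.275102 mol.
Reaction (1): FeS2→Fe2O3 ratio 4:2 ⇒ n(Fe2O3) = 0.137551 mol.
Reaction (2): Fe2O3→CO2 ratio 1:3 ⇒ n(CO2) = 0.412653 mol.
Reaction (3): CO2→Na2CO3 ratio 1:1 ⇒ n(Na2CO3) = 0.412653 mol.
Mass of Na2CO3 = 0.412653 × 105.99 = 43.7371 g.

43.737 g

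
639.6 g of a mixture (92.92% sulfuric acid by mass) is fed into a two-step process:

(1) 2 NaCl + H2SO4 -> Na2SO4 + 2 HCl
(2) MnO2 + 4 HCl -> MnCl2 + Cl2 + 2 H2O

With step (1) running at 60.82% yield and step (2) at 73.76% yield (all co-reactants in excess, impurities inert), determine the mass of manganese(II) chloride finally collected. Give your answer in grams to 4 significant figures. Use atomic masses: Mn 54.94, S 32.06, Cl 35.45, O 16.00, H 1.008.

171.0 g

Pure H2SO4 = 639.6 × 0.9292 = 594.32 g.
M(H2SO4) = 2(1.008) + 32.06 + 4(16.00) = 98.076 g/mol.
M(MnCl2) = 54.94 + 2(35.45) = 125.84 g/mol.
n(H2SO4) = 594.32 / 98.076 = 6.0598 mol.
Step 1 (H2SO4:HCl = 1:2): theoretical n(HCl) = 12.120 mol; at 60.82% yield, n(HCl) = 7.3711 mol.
Step 2 (HCl:MnCl2 = 4:1): theoretical n(MnCl2) = 1.8428 mol, so theoretical mass = 1.8428 × 125.84 = 231.89 g.
At 73.76% yield, actual mass of MnCl2 = 231.89 × 0.7376 = 171.05 g.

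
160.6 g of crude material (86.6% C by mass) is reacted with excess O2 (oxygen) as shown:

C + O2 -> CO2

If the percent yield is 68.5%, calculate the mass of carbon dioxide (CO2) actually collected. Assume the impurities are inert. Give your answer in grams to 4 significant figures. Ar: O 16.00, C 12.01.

349.1 g

Pure C available = 160.6 g × 0.866 = 139.08 g.
M(C) = 12.01 g/mol.
M(CO2) = 12.01 + 2(16.00) = 44.01 g/mol.
n(C) = 139.08 g / 12.01 g/mol = 11.580 mol.
From the equation the C:CO2 mole ratio is 1:1, so n(CO2) = 11.580 × 1/1 = 11.580 mol.
Mass of CO2 = 11.580 mol × 44.01 g/mol = 509.65 g.
Actual mass collected = 509.65 g × 0.685 = 349.11 g.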